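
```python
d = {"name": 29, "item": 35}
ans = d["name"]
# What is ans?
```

Answer: 29

Derivation:
Trace (tracking ans):
d = {'name': 29, 'item': 35}  # -> d = {'name': 29, 'item': 35}
ans = d['name']  # -> ans = 29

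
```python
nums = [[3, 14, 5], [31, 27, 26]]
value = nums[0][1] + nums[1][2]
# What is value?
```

Answer: 40

Derivation:
Trace (tracking value):
nums = [[3, 14, 5], [31, 27, 26]]  # -> nums = [[3, 14, 5], [31, 27, 26]]
value = nums[0][1] + nums[1][2]  # -> value = 40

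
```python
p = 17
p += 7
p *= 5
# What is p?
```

Trace (tracking p):
p = 17  # -> p = 17
p += 7  # -> p = 24
p *= 5  # -> p = 120

Answer: 120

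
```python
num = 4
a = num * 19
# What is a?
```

Answer: 76

Derivation:
Trace (tracking a):
num = 4  # -> num = 4
a = num * 19  # -> a = 76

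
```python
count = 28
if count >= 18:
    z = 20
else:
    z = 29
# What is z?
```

Trace (tracking z):
count = 28  # -> count = 28
if count >= 18:  # condition is True
    z = 20  # -> z = 20

Answer: 20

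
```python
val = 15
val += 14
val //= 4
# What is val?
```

Answer: 7

Derivation:
Trace (tracking val):
val = 15  # -> val = 15
val += 14  # -> val = 29
val //= 4  # -> val = 7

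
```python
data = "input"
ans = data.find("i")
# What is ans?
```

Trace (tracking ans):
data = 'input'  # -> data = 'input'
ans = data.find('i')  # -> ans = 0

Answer: 0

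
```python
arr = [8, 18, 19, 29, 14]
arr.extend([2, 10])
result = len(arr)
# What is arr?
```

Answer: [8, 18, 19, 29, 14, 2, 10]

Derivation:
Trace (tracking arr):
arr = [8, 18, 19, 29, 14]  # -> arr = [8, 18, 19, 29, 14]
arr.extend([2, 10])  # -> arr = [8, 18, 19, 29, 14, 2, 10]
result = len(arr)  # -> result = 7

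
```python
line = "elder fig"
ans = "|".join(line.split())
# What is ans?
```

Answer: 'elder|fig'

Derivation:
Trace (tracking ans):
line = 'elder fig'  # -> line = 'elder fig'
ans = '|'.join(line.split())  # -> ans = 'elder|fig'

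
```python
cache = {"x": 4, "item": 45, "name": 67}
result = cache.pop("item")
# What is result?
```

Trace (tracking result):
cache = {'x': 4, 'item': 45, 'name': 67}  # -> cache = {'x': 4, 'item': 45, 'name': 67}
result = cache.pop('item')  # -> result = 45

Answer: 45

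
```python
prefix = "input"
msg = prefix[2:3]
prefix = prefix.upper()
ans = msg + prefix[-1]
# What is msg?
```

Trace (tracking msg):
prefix = 'input'  # -> prefix = 'input'
msg = prefix[2:3]  # -> msg = 'p'
prefix = prefix.upper()  # -> prefix = 'INPUT'
ans = msg + prefix[-1]  # -> ans = 'pT'

Answer: 'p'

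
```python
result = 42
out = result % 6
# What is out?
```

Answer: 0

Derivation:
Trace (tracking out):
result = 42  # -> result = 42
out = result % 6  # -> out = 0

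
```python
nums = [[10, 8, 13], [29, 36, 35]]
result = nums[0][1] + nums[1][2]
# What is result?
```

Answer: 43

Derivation:
Trace (tracking result):
nums = [[10, 8, 13], [29, 36, 35]]  # -> nums = [[10, 8, 13], [29, 36, 35]]
result = nums[0][1] + nums[1][2]  # -> result = 43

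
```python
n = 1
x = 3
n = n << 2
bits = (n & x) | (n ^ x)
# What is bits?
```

Trace (tracking bits):
n = 1  # -> n = 1
x = 3  # -> x = 3
n = n << 2  # -> n = 4
bits = n & x | n ^ x  # -> bits = 7

Answer: 7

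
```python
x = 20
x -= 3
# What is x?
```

Trace (tracking x):
x = 20  # -> x = 20
x -= 3  # -> x = 17

Answer: 17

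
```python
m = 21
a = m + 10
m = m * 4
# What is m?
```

Trace (tracking m):
m = 21  # -> m = 21
a = m + 10  # -> a = 31
m = m * 4  # -> m = 84

Answer: 84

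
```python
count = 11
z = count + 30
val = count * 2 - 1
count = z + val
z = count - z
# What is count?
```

Answer: 62

Derivation:
Trace (tracking count):
count = 11  # -> count = 11
z = count + 30  # -> z = 41
val = count * 2 - 1  # -> val = 21
count = z + val  # -> count = 62
z = count - z  # -> z = 21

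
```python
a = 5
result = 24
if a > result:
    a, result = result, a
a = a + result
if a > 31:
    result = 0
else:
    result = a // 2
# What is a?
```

Answer: 29

Derivation:
Trace (tracking a):
a = 5  # -> a = 5
result = 24  # -> result = 24
if a > result:  # condition is False
a = a + result  # -> a = 29
if a > 31:  # condition is False
else:
    result = a // 2  # -> result = 14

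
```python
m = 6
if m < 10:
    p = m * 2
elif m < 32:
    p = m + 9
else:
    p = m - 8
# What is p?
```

Trace (tracking p):
m = 6  # -> m = 6
if m < 10:  # condition is True
    p = m * 2  # -> p = 12

Answer: 12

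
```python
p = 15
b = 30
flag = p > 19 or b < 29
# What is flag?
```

Answer: False

Derivation:
Trace (tracking flag):
p = 15  # -> p = 15
b = 30  # -> b = 30
flag = p > 19 or b < 29  # -> flag = False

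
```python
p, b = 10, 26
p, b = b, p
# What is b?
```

Trace (tracking b):
p, b = (10, 26)  # -> p = 10, b = 26
p, b = (b, p)  # -> p = 26, b = 10

Answer: 10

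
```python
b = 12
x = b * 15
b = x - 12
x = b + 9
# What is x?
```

Trace (tracking x):
b = 12  # -> b = 12
x = b * 15  # -> x = 180
b = x - 12  # -> b = 168
x = b + 9  # -> x = 177

Answer: 177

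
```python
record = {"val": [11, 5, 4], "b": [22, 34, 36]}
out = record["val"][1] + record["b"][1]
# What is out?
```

Answer: 39

Derivation:
Trace (tracking out):
record = {'val': [11, 5, 4], 'b': [22, 34, 36]}  # -> record = {'val': [11, 5, 4], 'b': [22, 34, 36]}
out = record['val'][1] + record['b'][1]  # -> out = 39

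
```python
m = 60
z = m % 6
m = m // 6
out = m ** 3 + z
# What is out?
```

Trace (tracking out):
m = 60  # -> m = 60
z = m % 6  # -> z = 0
m = m // 6  # -> m = 10
out = m ** 3 + z  # -> out = 1000

Answer: 1000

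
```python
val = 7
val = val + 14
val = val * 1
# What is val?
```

Answer: 21

Derivation:
Trace (tracking val):
val = 7  # -> val = 7
val = val + 14  # -> val = 21
val = val * 1  # -> val = 21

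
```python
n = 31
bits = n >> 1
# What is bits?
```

Answer: 15

Derivation:
Trace (tracking bits):
n = 31  # -> n = 31
bits = n >> 1  # -> bits = 15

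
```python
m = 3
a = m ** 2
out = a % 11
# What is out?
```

Trace (tracking out):
m = 3  # -> m = 3
a = m ** 2  # -> a = 9
out = a % 11  # -> out = 9

Answer: 9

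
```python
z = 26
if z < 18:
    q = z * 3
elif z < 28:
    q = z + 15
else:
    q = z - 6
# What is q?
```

Trace (tracking q):
z = 26  # -> z = 26
if z < 18:  # condition is False
elif z < 28:  # condition is True
    q = z + 15  # -> q = 41

Answer: 41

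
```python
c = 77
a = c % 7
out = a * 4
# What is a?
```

Trace (tracking a):
c = 77  # -> c = 77
a = c % 7  # -> a = 0
out = a * 4  # -> out = 0

Answer: 0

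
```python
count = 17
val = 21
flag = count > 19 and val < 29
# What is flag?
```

Trace (tracking flag):
count = 17  # -> count = 17
val = 21  # -> val = 21
flag = count > 19 and val < 29  # -> flag = False

Answer: False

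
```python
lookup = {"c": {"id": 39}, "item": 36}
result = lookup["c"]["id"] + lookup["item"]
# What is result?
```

Answer: 75

Derivation:
Trace (tracking result):
lookup = {'c': {'id': 39}, 'item': 36}  # -> lookup = {'c': {'id': 39}, 'item': 36}
result = lookup['c']['id'] + lookup['item']  # -> result = 75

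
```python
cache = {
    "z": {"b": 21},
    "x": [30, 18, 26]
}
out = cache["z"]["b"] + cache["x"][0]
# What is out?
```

Trace (tracking out):
cache = {'z': {'b': 21}, 'x': [30, 18, 26]}  # -> cache = {'z': {'b': 21}, 'x': [30, 18, 26]}
out = cache['z']['b'] + cache['x'][0]  # -> out = 51

Answer: 51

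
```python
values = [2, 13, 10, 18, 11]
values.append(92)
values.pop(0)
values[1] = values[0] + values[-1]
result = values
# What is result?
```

Answer: [13, 105, 18, 11, 92]

Derivation:
Trace (tracking result):
values = [2, 13, 10, 18, 11]  # -> values = [2, 13, 10, 18, 11]
values.append(92)  # -> values = [2, 13, 10, 18, 11, 92]
values.pop(0)  # -> values = [13, 10, 18, 11, 92]
values[1] = values[0] + values[-1]  # -> values = [13, 105, 18, 11, 92]
result = values  # -> result = [13, 105, 18, 11, 92]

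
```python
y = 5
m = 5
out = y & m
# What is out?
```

Answer: 5

Derivation:
Trace (tracking out):
y = 5  # -> y = 5
m = 5  # -> m = 5
out = y & m  # -> out = 5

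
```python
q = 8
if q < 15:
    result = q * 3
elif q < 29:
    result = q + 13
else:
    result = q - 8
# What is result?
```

Trace (tracking result):
q = 8  # -> q = 8
if q < 15:  # condition is True
    result = q * 3  # -> result = 24

Answer: 24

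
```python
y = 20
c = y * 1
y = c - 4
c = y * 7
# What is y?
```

Answer: 16

Derivation:
Trace (tracking y):
y = 20  # -> y = 20
c = y * 1  # -> c = 20
y = c - 4  # -> y = 16
c = y * 7  # -> c = 112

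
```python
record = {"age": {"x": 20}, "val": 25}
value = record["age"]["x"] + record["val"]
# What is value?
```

Trace (tracking value):
record = {'age': {'x': 20}, 'val': 25}  # -> record = {'age': {'x': 20}, 'val': 25}
value = record['age']['x'] + record['val']  # -> value = 45

Answer: 45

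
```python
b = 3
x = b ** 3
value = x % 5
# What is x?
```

Answer: 27

Derivation:
Trace (tracking x):
b = 3  # -> b = 3
x = b ** 3  # -> x = 27
value = x % 5  # -> value = 2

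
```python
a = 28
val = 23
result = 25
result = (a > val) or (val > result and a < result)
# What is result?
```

Trace (tracking result):
a = 28  # -> a = 28
val = 23  # -> val = 23
result = 25  # -> result = 25
result = a > val or (val > result and a < result)  # -> result = True

Answer: True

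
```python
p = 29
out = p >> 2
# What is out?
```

Trace (tracking out):
p = 29  # -> p = 29
out = p >> 2  # -> out = 7

Answer: 7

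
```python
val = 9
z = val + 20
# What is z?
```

Answer: 29

Derivation:
Trace (tracking z):
val = 9  # -> val = 9
z = val + 20  # -> z = 29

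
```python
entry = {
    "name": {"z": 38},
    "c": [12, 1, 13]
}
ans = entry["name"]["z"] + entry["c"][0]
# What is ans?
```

Answer: 50

Derivation:
Trace (tracking ans):
entry = {'name': {'z': 38}, 'c': [12, 1, 13]}  # -> entry = {'name': {'z': 38}, 'c': [12, 1, 13]}
ans = entry['name']['z'] + entry['c'][0]  # -> ans = 50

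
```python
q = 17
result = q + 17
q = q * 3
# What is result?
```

Trace (tracking result):
q = 17  # -> q = 17
result = q + 17  # -> result = 34
q = q * 3  # -> q = 51

Answer: 34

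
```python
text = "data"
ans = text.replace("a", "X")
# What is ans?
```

Trace (tracking ans):
text = 'data'  # -> text = 'data'
ans = text.replace('a', 'X')  # -> ans = 'dXtX'

Answer: 'dXtX'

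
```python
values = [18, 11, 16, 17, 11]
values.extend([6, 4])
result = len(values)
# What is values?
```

Trace (tracking values):
values = [18, 11, 16, 17, 11]  # -> values = [18, 11, 16, 17, 11]
values.extend([6, 4])  # -> values = [18, 11, 16, 17, 11, 6, 4]
result = len(values)  # -> result = 7

Answer: [18, 11, 16, 17, 11, 6, 4]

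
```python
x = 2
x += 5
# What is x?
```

Answer: 7

Derivation:
Trace (tracking x):
x = 2  # -> x = 2
x += 5  # -> x = 7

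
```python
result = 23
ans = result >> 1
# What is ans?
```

Answer: 11

Derivation:
Trace (tracking ans):
result = 23  # -> result = 23
ans = result >> 1  # -> ans = 11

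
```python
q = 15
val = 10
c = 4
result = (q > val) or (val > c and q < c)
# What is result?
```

Trace (tracking result):
q = 15  # -> q = 15
val = 10  # -> val = 10
c = 4  # -> c = 4
result = q > val or (val > c and q < c)  # -> result = True

Answer: True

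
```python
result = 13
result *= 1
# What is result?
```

Trace (tracking result):
result = 13  # -> result = 13
result *= 1  # -> result = 13

Answer: 13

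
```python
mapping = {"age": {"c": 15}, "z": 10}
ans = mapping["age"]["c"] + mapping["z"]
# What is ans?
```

Trace (tracking ans):
mapping = {'age': {'c': 15}, 'z': 10}  # -> mapping = {'age': {'c': 15}, 'z': 10}
ans = mapping['age']['c'] + mapping['z']  # -> ans = 25

Answer: 25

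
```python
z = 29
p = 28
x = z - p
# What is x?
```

Answer: 1

Derivation:
Trace (tracking x):
z = 29  # -> z = 29
p = 28  # -> p = 28
x = z - p  # -> x = 1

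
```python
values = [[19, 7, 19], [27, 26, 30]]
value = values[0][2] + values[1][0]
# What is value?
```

Trace (tracking value):
values = [[19, 7, 19], [27, 26, 30]]  # -> values = [[19, 7, 19], [27, 26, 30]]
value = values[0][2] + values[1][0]  # -> value = 46

Answer: 46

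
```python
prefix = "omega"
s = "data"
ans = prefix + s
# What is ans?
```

Trace (tracking ans):
prefix = 'omega'  # -> prefix = 'omega'
s = 'data'  # -> s = 'data'
ans = prefix + s  # -> ans = 'omegadata'

Answer: 'omegadata'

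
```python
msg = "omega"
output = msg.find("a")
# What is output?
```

Answer: 4

Derivation:
Trace (tracking output):
msg = 'omega'  # -> msg = 'omega'
output = msg.find('a')  # -> output = 4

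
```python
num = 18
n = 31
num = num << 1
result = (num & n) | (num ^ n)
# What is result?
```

Answer: 63

Derivation:
Trace (tracking result):
num = 18  # -> num = 18
n = 31  # -> n = 31
num = num << 1  # -> num = 36
result = num & n | num ^ n  # -> result = 63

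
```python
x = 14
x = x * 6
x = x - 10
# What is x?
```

Trace (tracking x):
x = 14  # -> x = 14
x = x * 6  # -> x = 84
x = x - 10  # -> x = 74

Answer: 74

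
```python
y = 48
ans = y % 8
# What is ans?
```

Trace (tracking ans):
y = 48  # -> y = 48
ans = y % 8  # -> ans = 0

Answer: 0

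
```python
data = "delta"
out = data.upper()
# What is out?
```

Answer: 'DELTA'

Derivation:
Trace (tracking out):
data = 'delta'  # -> data = 'delta'
out = data.upper()  # -> out = 'DELTA'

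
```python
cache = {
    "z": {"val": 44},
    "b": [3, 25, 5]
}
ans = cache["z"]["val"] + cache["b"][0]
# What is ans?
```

Answer: 47

Derivation:
Trace (tracking ans):
cache = {'z': {'val': 44}, 'b': [3, 25, 5]}  # -> cache = {'z': {'val': 44}, 'b': [3, 25, 5]}
ans = cache['z']['val'] + cache['b'][0]  # -> ans = 47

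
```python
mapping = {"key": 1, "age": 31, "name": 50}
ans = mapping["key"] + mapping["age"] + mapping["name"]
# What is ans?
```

Trace (tracking ans):
mapping = {'key': 1, 'age': 31, 'name': 50}  # -> mapping = {'key': 1, 'age': 31, 'name': 50}
ans = mapping['key'] + mapping['age'] + mapping['name']  # -> ans = 82

Answer: 82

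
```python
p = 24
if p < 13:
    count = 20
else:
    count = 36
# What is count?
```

Answer: 36

Derivation:
Trace (tracking count):
p = 24  # -> p = 24
if p < 13:  # condition is False
else:
    count = 36  # -> count = 36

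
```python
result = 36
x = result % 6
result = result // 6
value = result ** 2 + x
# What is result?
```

Answer: 6

Derivation:
Trace (tracking result):
result = 36  # -> result = 36
x = result % 6  # -> x = 0
result = result // 6  # -> result = 6
value = result ** 2 + x  # -> value = 36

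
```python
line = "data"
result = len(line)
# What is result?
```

Trace (tracking result):
line = 'data'  # -> line = 'data'
result = len(line)  # -> result = 4

Answer: 4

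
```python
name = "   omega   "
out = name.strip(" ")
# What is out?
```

Trace (tracking out):
name = '   omega   '  # -> name = '   omega   '
out = name.strip(' ')  # -> out = 'omega'

Answer: 'omega'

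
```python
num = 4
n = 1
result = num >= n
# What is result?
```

Trace (tracking result):
num = 4  # -> num = 4
n = 1  # -> n = 1
result = num >= n  # -> result = True

Answer: True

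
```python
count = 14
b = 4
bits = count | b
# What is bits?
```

Trace (tracking bits):
count = 14  # -> count = 14
b = 4  # -> b = 4
bits = count | b  # -> bits = 14

Answer: 14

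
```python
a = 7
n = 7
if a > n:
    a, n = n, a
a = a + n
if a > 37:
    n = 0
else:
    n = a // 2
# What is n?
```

Answer: 7

Derivation:
Trace (tracking n):
a = 7  # -> a = 7
n = 7  # -> n = 7
if a > n:  # condition is False
a = a + n  # -> a = 14
if a > 37:  # condition is False
else:
    n = a // 2  # -> n = 7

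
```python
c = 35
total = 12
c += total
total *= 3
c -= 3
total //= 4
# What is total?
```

Trace (tracking total):
c = 35  # -> c = 35
total = 12  # -> total = 12
c += total  # -> c = 47
total *= 3  # -> total = 36
c -= 3  # -> c = 44
total //= 4  # -> total = 9

Answer: 9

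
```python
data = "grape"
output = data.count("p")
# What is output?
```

Trace (tracking output):
data = 'grape'  # -> data = 'grape'
output = data.count('p')  # -> output = 1

Answer: 1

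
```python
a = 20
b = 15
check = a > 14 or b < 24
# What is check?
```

Trace (tracking check):
a = 20  # -> a = 20
b = 15  # -> b = 15
check = a > 14 or b < 24  # -> check = True

Answer: True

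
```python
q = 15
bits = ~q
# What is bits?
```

Trace (tracking bits):
q = 15  # -> q = 15
bits = ~q  # -> bits = -16

Answer: -16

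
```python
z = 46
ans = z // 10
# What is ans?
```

Trace (tracking ans):
z = 46  # -> z = 46
ans = z // 10  # -> ans = 4

Answer: 4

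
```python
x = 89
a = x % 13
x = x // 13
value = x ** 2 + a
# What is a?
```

Answer: 11

Derivation:
Trace (tracking a):
x = 89  # -> x = 89
a = x % 13  # -> a = 11
x = x // 13  # -> x = 6
value = x ** 2 + a  # -> value = 47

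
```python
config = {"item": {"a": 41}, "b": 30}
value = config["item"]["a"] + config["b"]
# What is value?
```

Answer: 71

Derivation:
Trace (tracking value):
config = {'item': {'a': 41}, 'b': 30}  # -> config = {'item': {'a': 41}, 'b': 30}
value = config['item']['a'] + config['b']  # -> value = 71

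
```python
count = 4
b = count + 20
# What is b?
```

Answer: 24

Derivation:
Trace (tracking b):
count = 4  # -> count = 4
b = count + 20  # -> b = 24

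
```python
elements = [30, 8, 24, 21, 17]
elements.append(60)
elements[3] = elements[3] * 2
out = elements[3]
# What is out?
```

Trace (tracking out):
elements = [30, 8, 24, 21, 17]  # -> elements = [30, 8, 24, 21, 17]
elements.append(60)  # -> elements = [30, 8, 24, 21, 17, 60]
elements[3] = elements[3] * 2  # -> elements = [30, 8, 24, 42, 17, 60]
out = elements[3]  # -> out = 42

Answer: 42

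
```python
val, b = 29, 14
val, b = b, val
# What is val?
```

Trace (tracking val):
val, b = (29, 14)  # -> val = 29, b = 14
val, b = (b, val)  # -> val = 14, b = 29

Answer: 14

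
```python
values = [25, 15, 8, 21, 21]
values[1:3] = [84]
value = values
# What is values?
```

Trace (tracking values):
values = [25, 15, 8, 21, 21]  # -> values = [25, 15, 8, 21, 21]
values[1:3] = [84]  # -> values = [25, 84, 21, 21]
value = values  # -> value = [25, 84, 21, 21]

Answer: [25, 84, 21, 21]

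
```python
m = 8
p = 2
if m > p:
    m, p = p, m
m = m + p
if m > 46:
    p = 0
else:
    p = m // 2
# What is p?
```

Answer: 5

Derivation:
Trace (tracking p):
m = 8  # -> m = 8
p = 2  # -> p = 2
if m > p:  # condition is True
    m, p = (p, m)  # -> m = 2, p = 8
m = m + p  # -> m = 10
if m > 46:  # condition is False
else:
    p = m // 2  # -> p = 5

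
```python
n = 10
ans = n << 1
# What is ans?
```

Answer: 20

Derivation:
Trace (tracking ans):
n = 10  # -> n = 10
ans = n << 1  # -> ans = 20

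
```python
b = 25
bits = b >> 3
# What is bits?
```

Trace (tracking bits):
b = 25  # -> b = 25
bits = b >> 3  # -> bits = 3

Answer: 3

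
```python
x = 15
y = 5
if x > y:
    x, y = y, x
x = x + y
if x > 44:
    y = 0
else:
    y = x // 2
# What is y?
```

Trace (tracking y):
x = 15  # -> x = 15
y = 5  # -> y = 5
if x > y:  # condition is True
    x, y = (y, x)  # -> x = 5, y = 15
x = x + y  # -> x = 20
if x > 44:  # condition is False
else:
    y = x // 2  # -> y = 10

Answer: 10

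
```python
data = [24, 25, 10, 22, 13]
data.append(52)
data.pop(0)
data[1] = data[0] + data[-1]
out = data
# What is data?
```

Answer: [25, 77, 22, 13, 52]

Derivation:
Trace (tracking data):
data = [24, 25, 10, 22, 13]  # -> data = [24, 25, 10, 22, 13]
data.append(52)  # -> data = [24, 25, 10, 22, 13, 52]
data.pop(0)  # -> data = [25, 10, 22, 13, 52]
data[1] = data[0] + data[-1]  # -> data = [25, 77, 22, 13, 52]
out = data  # -> out = [25, 77, 22, 13, 52]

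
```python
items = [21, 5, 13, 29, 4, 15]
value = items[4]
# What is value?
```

Answer: 4

Derivation:
Trace (tracking value):
items = [21, 5, 13, 29, 4, 15]  # -> items = [21, 5, 13, 29, 4, 15]
value = items[4]  # -> value = 4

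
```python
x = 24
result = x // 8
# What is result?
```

Trace (tracking result):
x = 24  # -> x = 24
result = x // 8  # -> result = 3

Answer: 3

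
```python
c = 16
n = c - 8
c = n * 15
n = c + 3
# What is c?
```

Answer: 120

Derivation:
Trace (tracking c):
c = 16  # -> c = 16
n = c - 8  # -> n = 8
c = n * 15  # -> c = 120
n = c + 3  # -> n = 123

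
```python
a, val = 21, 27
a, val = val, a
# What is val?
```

Trace (tracking val):
a, val = (21, 27)  # -> a = 21, val = 27
a, val = (val, a)  # -> a = 27, val = 21

Answer: 21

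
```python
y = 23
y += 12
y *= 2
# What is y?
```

Trace (tracking y):
y = 23  # -> y = 23
y += 12  # -> y = 35
y *= 2  # -> y = 70

Answer: 70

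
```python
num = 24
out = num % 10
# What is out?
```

Answer: 4

Derivation:
Trace (tracking out):
num = 24  # -> num = 24
out = num % 10  # -> out = 4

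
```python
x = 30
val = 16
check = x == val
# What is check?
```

Answer: False

Derivation:
Trace (tracking check):
x = 30  # -> x = 30
val = 16  # -> val = 16
check = x == val  # -> check = False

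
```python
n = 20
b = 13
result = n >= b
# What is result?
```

Answer: True

Derivation:
Trace (tracking result):
n = 20  # -> n = 20
b = 13  # -> b = 13
result = n >= b  # -> result = True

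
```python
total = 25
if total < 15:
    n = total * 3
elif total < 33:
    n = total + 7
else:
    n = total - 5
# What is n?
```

Trace (tracking n):
total = 25  # -> total = 25
if total < 15:  # condition is False
elif total < 33:  # condition is True
    n = total + 7  # -> n = 32

Answer: 32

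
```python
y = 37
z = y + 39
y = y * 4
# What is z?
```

Answer: 76

Derivation:
Trace (tracking z):
y = 37  # -> y = 37
z = y + 39  # -> z = 76
y = y * 4  # -> y = 148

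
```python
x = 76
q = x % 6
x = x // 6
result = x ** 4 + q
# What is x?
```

Answer: 12

Derivation:
Trace (tracking x):
x = 76  # -> x = 76
q = x % 6  # -> q = 4
x = x // 6  # -> x = 12
result = x ** 4 + q  # -> result = 20740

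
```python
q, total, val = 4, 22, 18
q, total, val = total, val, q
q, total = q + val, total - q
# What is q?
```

Trace (tracking q):
q, total, val = (4, 22, 18)  # -> q = 4, total = 22, val = 18
q, total, val = (total, val, q)  # -> q = 22, total = 18, val = 4
q, total = (q + val, total - q)  # -> q = 26, total = -4

Answer: 26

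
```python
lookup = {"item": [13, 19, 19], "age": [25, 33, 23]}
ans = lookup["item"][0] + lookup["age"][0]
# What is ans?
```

Trace (tracking ans):
lookup = {'item': [13, 19, 19], 'age': [25, 33, 23]}  # -> lookup = {'item': [13, 19, 19], 'age': [25, 33, 23]}
ans = lookup['item'][0] + lookup['age'][0]  # -> ans = 38

Answer: 38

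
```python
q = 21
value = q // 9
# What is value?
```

Trace (tracking value):
q = 21  # -> q = 21
value = q // 9  # -> value = 2

Answer: 2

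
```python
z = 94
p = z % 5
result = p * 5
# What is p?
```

Answer: 4

Derivation:
Trace (tracking p):
z = 94  # -> z = 94
p = z % 5  # -> p = 4
result = p * 5  # -> result = 20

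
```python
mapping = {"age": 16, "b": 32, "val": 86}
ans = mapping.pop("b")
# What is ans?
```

Trace (tracking ans):
mapping = {'age': 16, 'b': 32, 'val': 86}  # -> mapping = {'age': 16, 'b': 32, 'val': 86}
ans = mapping.pop('b')  # -> ans = 32

Answer: 32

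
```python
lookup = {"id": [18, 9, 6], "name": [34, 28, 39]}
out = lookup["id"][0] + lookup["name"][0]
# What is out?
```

Answer: 52

Derivation:
Trace (tracking out):
lookup = {'id': [18, 9, 6], 'name': [34, 28, 39]}  # -> lookup = {'id': [18, 9, 6], 'name': [34, 28, 39]}
out = lookup['id'][0] + lookup['name'][0]  # -> out = 52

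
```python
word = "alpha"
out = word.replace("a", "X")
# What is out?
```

Answer: 'XlphX'

Derivation:
Trace (tracking out):
word = 'alpha'  # -> word = 'alpha'
out = word.replace('a', 'X')  # -> out = 'XlphX'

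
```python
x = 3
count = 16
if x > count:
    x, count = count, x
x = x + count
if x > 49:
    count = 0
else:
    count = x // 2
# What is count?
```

Trace (tracking count):
x = 3  # -> x = 3
count = 16  # -> count = 16
if x > count:  # condition is False
x = x + count  # -> x = 19
if x > 49:  # condition is False
else:
    count = x // 2  # -> count = 9

Answer: 9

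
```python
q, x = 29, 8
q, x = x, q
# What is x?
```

Answer: 29

Derivation:
Trace (tracking x):
q, x = (29, 8)  # -> q = 29, x = 8
q, x = (x, q)  # -> q = 8, x = 29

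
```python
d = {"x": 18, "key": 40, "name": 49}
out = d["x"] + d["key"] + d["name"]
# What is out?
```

Trace (tracking out):
d = {'x': 18, 'key': 40, 'name': 49}  # -> d = {'x': 18, 'key': 40, 'name': 49}
out = d['x'] + d['key'] + d['name']  # -> out = 107

Answer: 107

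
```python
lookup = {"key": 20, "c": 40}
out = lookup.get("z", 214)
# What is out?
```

Trace (tracking out):
lookup = {'key': 20, 'c': 40}  # -> lookup = {'key': 20, 'c': 40}
out = lookup.get('z', 214)  # -> out = 214

Answer: 214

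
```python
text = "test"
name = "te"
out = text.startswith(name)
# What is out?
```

Trace (tracking out):
text = 'test'  # -> text = 'test'
name = 'te'  # -> name = 'te'
out = text.startswith(name)  # -> out = True

Answer: True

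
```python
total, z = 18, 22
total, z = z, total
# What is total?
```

Trace (tracking total):
total, z = (18, 22)  # -> total = 18, z = 22
total, z = (z, total)  # -> total = 22, z = 18

Answer: 22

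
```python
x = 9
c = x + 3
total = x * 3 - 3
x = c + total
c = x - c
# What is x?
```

Answer: 36

Derivation:
Trace (tracking x):
x = 9  # -> x = 9
c = x + 3  # -> c = 12
total = x * 3 - 3  # -> total = 24
x = c + total  # -> x = 36
c = x - c  # -> c = 24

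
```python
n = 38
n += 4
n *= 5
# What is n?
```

Answer: 210

Derivation:
Trace (tracking n):
n = 38  # -> n = 38
n += 4  # -> n = 42
n *= 5  # -> n = 210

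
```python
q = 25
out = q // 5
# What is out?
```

Answer: 5

Derivation:
Trace (tracking out):
q = 25  # -> q = 25
out = q // 5  # -> out = 5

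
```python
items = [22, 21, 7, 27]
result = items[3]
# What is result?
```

Answer: 27

Derivation:
Trace (tracking result):
items = [22, 21, 7, 27]  # -> items = [22, 21, 7, 27]
result = items[3]  # -> result = 27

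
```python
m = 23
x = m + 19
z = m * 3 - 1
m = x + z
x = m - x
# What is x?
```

Answer: 68

Derivation:
Trace (tracking x):
m = 23  # -> m = 23
x = m + 19  # -> x = 42
z = m * 3 - 1  # -> z = 68
m = x + z  # -> m = 110
x = m - x  # -> x = 68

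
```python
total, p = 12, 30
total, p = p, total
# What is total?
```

Answer: 30

Derivation:
Trace (tracking total):
total, p = (12, 30)  # -> total = 12, p = 30
total, p = (p, total)  # -> total = 30, p = 12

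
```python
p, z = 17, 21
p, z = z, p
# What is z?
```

Trace (tracking z):
p, z = (17, 21)  # -> p = 17, z = 21
p, z = (z, p)  # -> p = 21, z = 17

Answer: 17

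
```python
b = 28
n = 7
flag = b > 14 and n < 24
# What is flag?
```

Answer: True

Derivation:
Trace (tracking flag):
b = 28  # -> b = 28
n = 7  # -> n = 7
flag = b > 14 and n < 24  # -> flag = True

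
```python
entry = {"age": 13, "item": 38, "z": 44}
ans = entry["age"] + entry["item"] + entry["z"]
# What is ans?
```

Trace (tracking ans):
entry = {'age': 13, 'item': 38, 'z': 44}  # -> entry = {'age': 13, 'item': 38, 'z': 44}
ans = entry['age'] + entry['item'] + entry['z']  # -> ans = 95

Answer: 95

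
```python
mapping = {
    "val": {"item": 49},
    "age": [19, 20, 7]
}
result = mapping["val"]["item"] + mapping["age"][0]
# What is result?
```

Trace (tracking result):
mapping = {'val': {'item': 49}, 'age': [19, 20, 7]}  # -> mapping = {'val': {'item': 49}, 'age': [19, 20, 7]}
result = mapping['val']['item'] + mapping['age'][0]  # -> result = 68

Answer: 68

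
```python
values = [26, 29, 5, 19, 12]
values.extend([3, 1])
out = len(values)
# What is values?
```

Trace (tracking values):
values = [26, 29, 5, 19, 12]  # -> values = [26, 29, 5, 19, 12]
values.extend([3, 1])  # -> values = [26, 29, 5, 19, 12, 3, 1]
out = len(values)  # -> out = 7

Answer: [26, 29, 5, 19, 12, 3, 1]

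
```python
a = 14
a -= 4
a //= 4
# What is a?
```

Answer: 2

Derivation:
Trace (tracking a):
a = 14  # -> a = 14
a -= 4  # -> a = 10
a //= 4  # -> a = 2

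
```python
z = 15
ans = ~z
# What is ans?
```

Trace (tracking ans):
z = 15  # -> z = 15
ans = ~z  # -> ans = -16

Answer: -16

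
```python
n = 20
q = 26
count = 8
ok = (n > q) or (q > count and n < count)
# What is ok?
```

Answer: False

Derivation:
Trace (tracking ok):
n = 20  # -> n = 20
q = 26  # -> q = 26
count = 8  # -> count = 8
ok = n > q or (q > count and n < count)  # -> ok = False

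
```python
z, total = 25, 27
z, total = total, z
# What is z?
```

Answer: 27

Derivation:
Trace (tracking z):
z, total = (25, 27)  # -> z = 25, total = 27
z, total = (total, z)  # -> z = 27, total = 25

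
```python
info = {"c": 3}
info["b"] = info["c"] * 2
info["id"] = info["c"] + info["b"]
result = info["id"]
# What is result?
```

Trace (tracking result):
info = {'c': 3}  # -> info = {'c': 3}
info['b'] = info['c'] * 2  # -> info = {'c': 3, 'b': 6}
info['id'] = info['c'] + info['b']  # -> info = {'c': 3, 'b': 6, 'id': 9}
result = info['id']  # -> result = 9

Answer: 9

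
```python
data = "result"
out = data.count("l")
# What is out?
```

Trace (tracking out):
data = 'result'  # -> data = 'result'
out = data.count('l')  # -> out = 1

Answer: 1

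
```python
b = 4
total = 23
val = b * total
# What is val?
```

Trace (tracking val):
b = 4  # -> b = 4
total = 23  # -> total = 23
val = b * total  # -> val = 92

Answer: 92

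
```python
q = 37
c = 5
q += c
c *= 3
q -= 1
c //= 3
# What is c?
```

Trace (tracking c):
q = 37  # -> q = 37
c = 5  # -> c = 5
q += c  # -> q = 42
c *= 3  # -> c = 15
q -= 1  # -> q = 41
c //= 3  # -> c = 5

Answer: 5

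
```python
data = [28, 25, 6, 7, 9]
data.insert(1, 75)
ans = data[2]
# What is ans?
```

Trace (tracking ans):
data = [28, 25, 6, 7, 9]  # -> data = [28, 25, 6, 7, 9]
data.insert(1, 75)  # -> data = [28, 75, 25, 6, 7, 9]
ans = data[2]  # -> ans = 25

Answer: 25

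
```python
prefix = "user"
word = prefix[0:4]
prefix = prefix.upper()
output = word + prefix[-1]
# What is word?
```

Trace (tracking word):
prefix = 'user'  # -> prefix = 'user'
word = prefix[0:4]  # -> word = 'user'
prefix = prefix.upper()  # -> prefix = 'USER'
output = word + prefix[-1]  # -> output = 'userR'

Answer: 'user'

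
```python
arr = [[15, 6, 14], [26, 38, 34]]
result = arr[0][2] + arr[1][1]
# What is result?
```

Answer: 52

Derivation:
Trace (tracking result):
arr = [[15, 6, 14], [26, 38, 34]]  # -> arr = [[15, 6, 14], [26, 38, 34]]
result = arr[0][2] + arr[1][1]  # -> result = 52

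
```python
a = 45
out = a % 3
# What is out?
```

Trace (tracking out):
a = 45  # -> a = 45
out = a % 3  # -> out = 0

Answer: 0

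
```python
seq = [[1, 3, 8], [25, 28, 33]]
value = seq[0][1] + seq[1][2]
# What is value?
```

Trace (tracking value):
seq = [[1, 3, 8], [25, 28, 33]]  # -> seq = [[1, 3, 8], [25, 28, 33]]
value = seq[0][1] + seq[1][2]  # -> value = 36

Answer: 36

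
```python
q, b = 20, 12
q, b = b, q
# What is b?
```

Answer: 20

Derivation:
Trace (tracking b):
q, b = (20, 12)  # -> q = 20, b = 12
q, b = (b, q)  # -> q = 12, b = 20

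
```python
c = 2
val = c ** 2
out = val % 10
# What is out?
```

Trace (tracking out):
c = 2  # -> c = 2
val = c ** 2  # -> val = 4
out = val % 10  # -> out = 4

Answer: 4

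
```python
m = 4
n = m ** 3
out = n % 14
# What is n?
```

Trace (tracking n):
m = 4  # -> m = 4
n = m ** 3  # -> n = 64
out = n % 14  # -> out = 8

Answer: 64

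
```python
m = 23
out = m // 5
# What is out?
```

Trace (tracking out):
m = 23  # -> m = 23
out = m // 5  # -> out = 4

Answer: 4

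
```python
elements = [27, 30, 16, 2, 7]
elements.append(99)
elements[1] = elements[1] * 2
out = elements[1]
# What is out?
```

Trace (tracking out):
elements = [27, 30, 16, 2, 7]  # -> elements = [27, 30, 16, 2, 7]
elements.append(99)  # -> elements = [27, 30, 16, 2, 7, 99]
elements[1] = elements[1] * 2  # -> elements = [27, 60, 16, 2, 7, 99]
out = elements[1]  # -> out = 60

Answer: 60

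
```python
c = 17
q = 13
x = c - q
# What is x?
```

Trace (tracking x):
c = 17  # -> c = 17
q = 13  # -> q = 13
x = c - q  # -> x = 4

Answer: 4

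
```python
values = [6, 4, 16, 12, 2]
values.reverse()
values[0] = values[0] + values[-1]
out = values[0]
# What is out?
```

Answer: 8

Derivation:
Trace (tracking out):
values = [6, 4, 16, 12, 2]  # -> values = [6, 4, 16, 12, 2]
values.reverse()  # -> values = [2, 12, 16, 4, 6]
values[0] = values[0] + values[-1]  # -> values = [8, 12, 16, 4, 6]
out = values[0]  # -> out = 8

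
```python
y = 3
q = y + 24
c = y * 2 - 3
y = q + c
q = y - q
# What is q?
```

Answer: 3

Derivation:
Trace (tracking q):
y = 3  # -> y = 3
q = y + 24  # -> q = 27
c = y * 2 - 3  # -> c = 3
y = q + c  # -> y = 30
q = y - q  # -> q = 3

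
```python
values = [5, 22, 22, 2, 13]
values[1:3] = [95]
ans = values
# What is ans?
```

Answer: [5, 95, 2, 13]

Derivation:
Trace (tracking ans):
values = [5, 22, 22, 2, 13]  # -> values = [5, 22, 22, 2, 13]
values[1:3] = [95]  # -> values = [5, 95, 2, 13]
ans = values  # -> ans = [5, 95, 2, 13]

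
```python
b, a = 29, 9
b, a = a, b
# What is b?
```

Trace (tracking b):
b, a = (29, 9)  # -> b = 29, a = 9
b, a = (a, b)  # -> b = 9, a = 29

Answer: 9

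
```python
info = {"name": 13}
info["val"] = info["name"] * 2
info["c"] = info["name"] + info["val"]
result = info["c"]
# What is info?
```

Trace (tracking info):
info = {'name': 13}  # -> info = {'name': 13}
info['val'] = info['name'] * 2  # -> info = {'name': 13, 'val': 26}
info['c'] = info['name'] + info['val']  # -> info = {'name': 13, 'val': 26, 'c': 39}
result = info['c']  # -> result = 39

Answer: {'name': 13, 'val': 26, 'c': 39}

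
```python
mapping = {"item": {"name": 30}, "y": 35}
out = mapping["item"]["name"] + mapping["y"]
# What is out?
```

Answer: 65

Derivation:
Trace (tracking out):
mapping = {'item': {'name': 30}, 'y': 35}  # -> mapping = {'item': {'name': 30}, 'y': 35}
out = mapping['item']['name'] + mapping['y']  # -> out = 65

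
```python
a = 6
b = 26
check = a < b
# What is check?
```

Trace (tracking check):
a = 6  # -> a = 6
b = 26  # -> b = 26
check = a < b  # -> check = True

Answer: True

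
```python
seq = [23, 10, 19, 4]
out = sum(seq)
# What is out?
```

Answer: 56

Derivation:
Trace (tracking out):
seq = [23, 10, 19, 4]  # -> seq = [23, 10, 19, 4]
out = sum(seq)  # -> out = 56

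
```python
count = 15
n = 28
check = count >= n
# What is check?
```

Trace (tracking check):
count = 15  # -> count = 15
n = 28  # -> n = 28
check = count >= n  # -> check = False

Answer: False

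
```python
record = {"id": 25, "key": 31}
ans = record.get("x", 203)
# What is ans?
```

Trace (tracking ans):
record = {'id': 25, 'key': 31}  # -> record = {'id': 25, 'key': 31}
ans = record.get('x', 203)  # -> ans = 203

Answer: 203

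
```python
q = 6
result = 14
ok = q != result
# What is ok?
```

Trace (tracking ok):
q = 6  # -> q = 6
result = 14  # -> result = 14
ok = q != result  # -> ok = True

Answer: True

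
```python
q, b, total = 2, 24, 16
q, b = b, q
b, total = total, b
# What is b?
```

Trace (tracking b):
q, b, total = (2, 24, 16)  # -> q = 2, b = 24, total = 16
q, b = (b, q)  # -> q = 24, b = 2
b, total = (total, b)  # -> b = 16, total = 2

Answer: 16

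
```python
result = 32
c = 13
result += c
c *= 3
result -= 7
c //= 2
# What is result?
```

Answer: 38

Derivation:
Trace (tracking result):
result = 32  # -> result = 32
c = 13  # -> c = 13
result += c  # -> result = 45
c *= 3  # -> c = 39
result -= 7  # -> result = 38
c //= 2  # -> c = 19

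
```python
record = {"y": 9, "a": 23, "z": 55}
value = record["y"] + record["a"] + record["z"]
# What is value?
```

Trace (tracking value):
record = {'y': 9, 'a': 23, 'z': 55}  # -> record = {'y': 9, 'a': 23, 'z': 55}
value = record['y'] + record['a'] + record['z']  # -> value = 87

Answer: 87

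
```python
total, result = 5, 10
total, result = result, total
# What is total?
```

Answer: 10

Derivation:
Trace (tracking total):
total, result = (5, 10)  # -> total = 5, result = 10
total, result = (result, total)  # -> total = 10, result = 5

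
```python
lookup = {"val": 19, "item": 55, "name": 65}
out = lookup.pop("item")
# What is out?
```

Answer: 55

Derivation:
Trace (tracking out):
lookup = {'val': 19, 'item': 55, 'name': 65}  # -> lookup = {'val': 19, 'item': 55, 'name': 65}
out = lookup.pop('item')  # -> out = 55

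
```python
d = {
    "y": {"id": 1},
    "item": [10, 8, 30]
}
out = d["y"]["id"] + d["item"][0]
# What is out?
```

Trace (tracking out):
d = {'y': {'id': 1}, 'item': [10, 8, 30]}  # -> d = {'y': {'id': 1}, 'item': [10, 8, 30]}
out = d['y']['id'] + d['item'][0]  # -> out = 11

Answer: 11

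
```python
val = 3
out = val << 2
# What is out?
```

Trace (tracking out):
val = 3  # -> val = 3
out = val << 2  # -> out = 12

Answer: 12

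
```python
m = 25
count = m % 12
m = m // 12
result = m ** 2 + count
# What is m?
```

Trace (tracking m):
m = 25  # -> m = 25
count = m % 12  # -> count = 1
m = m // 12  # -> m = 2
result = m ** 2 + count  # -> result = 5

Answer: 2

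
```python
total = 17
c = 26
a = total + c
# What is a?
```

Trace (tracking a):
total = 17  # -> total = 17
c = 26  # -> c = 26
a = total + c  # -> a = 43

Answer: 43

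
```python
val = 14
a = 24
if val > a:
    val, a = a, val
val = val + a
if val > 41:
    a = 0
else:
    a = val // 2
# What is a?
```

Trace (tracking a):
val = 14  # -> val = 14
a = 24  # -> a = 24
if val > a:  # condition is False
val = val + a  # -> val = 38
if val > 41:  # condition is False
else:
    a = val // 2  # -> a = 19

Answer: 19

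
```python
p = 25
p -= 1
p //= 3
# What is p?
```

Trace (tracking p):
p = 25  # -> p = 25
p -= 1  # -> p = 24
p //= 3  # -> p = 8

Answer: 8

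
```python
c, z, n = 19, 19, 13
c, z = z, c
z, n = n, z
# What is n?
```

Answer: 19

Derivation:
Trace (tracking n):
c, z, n = (19, 19, 13)  # -> c = 19, z = 19, n = 13
c, z = (z, c)  # -> c = 19, z = 19
z, n = (n, z)  # -> z = 13, n = 19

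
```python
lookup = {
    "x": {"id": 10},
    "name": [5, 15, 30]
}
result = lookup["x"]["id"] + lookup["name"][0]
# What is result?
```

Trace (tracking result):
lookup = {'x': {'id': 10}, 'name': [5, 15, 30]}  # -> lookup = {'x': {'id': 10}, 'name': [5, 15, 30]}
result = lookup['x']['id'] + lookup['name'][0]  # -> result = 15

Answer: 15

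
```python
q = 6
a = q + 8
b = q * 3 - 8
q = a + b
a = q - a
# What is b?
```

Answer: 10

Derivation:
Trace (tracking b):
q = 6  # -> q = 6
a = q + 8  # -> a = 14
b = q * 3 - 8  # -> b = 10
q = a + b  # -> q = 24
a = q - a  # -> a = 10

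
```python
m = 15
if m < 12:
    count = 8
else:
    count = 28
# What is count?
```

Trace (tracking count):
m = 15  # -> m = 15
if m < 12:  # condition is False
else:
    count = 28  # -> count = 28

Answer: 28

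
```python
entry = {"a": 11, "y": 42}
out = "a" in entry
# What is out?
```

Answer: True

Derivation:
Trace (tracking out):
entry = {'a': 11, 'y': 42}  # -> entry = {'a': 11, 'y': 42}
out = 'a' in entry  # -> out = True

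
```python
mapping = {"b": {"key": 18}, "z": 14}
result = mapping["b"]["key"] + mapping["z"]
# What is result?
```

Answer: 32

Derivation:
Trace (tracking result):
mapping = {'b': {'key': 18}, 'z': 14}  # -> mapping = {'b': {'key': 18}, 'z': 14}
result = mapping['b']['key'] + mapping['z']  # -> result = 32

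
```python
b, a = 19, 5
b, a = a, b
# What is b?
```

Trace (tracking b):
b, a = (19, 5)  # -> b = 19, a = 5
b, a = (a, b)  # -> b = 5, a = 19

Answer: 5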